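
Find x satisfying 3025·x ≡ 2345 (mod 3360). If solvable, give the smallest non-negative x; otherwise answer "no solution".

665

First find gcd(3025, 3360):
3360 = 1×3025 + 335
3025 = 9×335 + 10
335 = 33×10 + 5
10 = 2×5 + 0
gcd = 5 and 5 | 2345, so solutions exist. Divide through by 5: 605x ≡ 469 (mod 672).
Now find 605⁻¹ mod 672:
672 = 1×605 + 67
605 = 9×67 + 2
67 = 33×2 + 1
2 = 2×1 + 0
Back-substitute:
1 = 67 − 33·2
1 = −33·605 + 298·67
1 = 298·672 − 331·605
So 605·(-331) ≡ 1 (mod 672), i.e. 605⁻¹ ≡ 341.
Then x ≡ 341·469 ≡ 665 (mod 672); the smallest non-negative solution is x = 665.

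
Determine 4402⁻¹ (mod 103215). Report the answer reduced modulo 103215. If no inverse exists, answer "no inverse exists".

gcd(103215, 4402) by repeated division:
103215 = 23*4402 + 1969
4402 = 2*1969 + 464
1969 = 4*464 + 113
464 = 4*113 + 12
113 = 9*12 + 5
12 = 2*5 + 2
5 = 2*2 + 1
2 = 2*1 + 0
The gcd is 1. Working backward:
1 = 5 − 2·2
1 = −2·12 + 5·5
1 = 5·113 − 47·12
1 = −47·464 + 193·113
1 = 193·1969 − 819·464
1 = −819·4402 + 1831·1969
1 = 1831·103215 − 42932·4402
So 4402·(-42932) ≡ 1 (mod 103215), and -42932 ≡ 60283 (mod 103215).

60283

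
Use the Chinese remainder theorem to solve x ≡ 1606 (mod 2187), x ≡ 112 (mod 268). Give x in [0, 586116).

320908

Write x = 1606 + 2187·k. Then 2187·k ≡ 112 − 1606 ≡ 114 (mod 268).
Need 2187⁻¹ mod 268. Extended Euclid on (268, 43):
268 = 6·43 + 10
43 = 4·10 + 3
10 = 3·3 + 1
3 = 3·1 + 0
Back-substitute:
1 = 10 − 3·3
1 = −3·43 + 13·10
1 = 13·268 − 81·43
2187⁻¹ ≡ 187 (mod 268), so k ≡ 187·114 ≡ 146 (mod 268).
x = 1606 + 2187·146 = 320908.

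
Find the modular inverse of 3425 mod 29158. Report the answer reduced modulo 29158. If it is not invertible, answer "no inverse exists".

Apply the Euclidean algorithm to 29158 and 3425:
29158 = 8·3425 + 1758
3425 = 1·1758 + 1667
1758 = 1·1667 + 91
1667 = 18·91 + 29
91 = 3·29 + 4
29 = 7·4 + 1
4 = 4·1 + 0
gcd = 1, so the inverse exists. Back-substitute:
1 = 29 − 7·4
1 = −7·91 + 22·29
1 = 22·1667 − 403·91
1 = −403·1758 + 425·1667
1 = 425·3425 − 828·1758
1 = −828·29158 + 7049·3425
So 3425·7049 ≡ 1 (mod 29158).

7049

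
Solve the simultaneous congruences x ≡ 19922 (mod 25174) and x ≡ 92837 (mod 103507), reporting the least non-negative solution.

2375060952

Write x = 19922 + 25174·k. Then 25174·k ≡ 92837 − 19922 ≡ 72915 (mod 103507).
Need 25174⁻¹ mod 103507. Extended Euclid on (103507, 25174):
103507 = 4·25174 + 2811
25174 = 8·2811 + 2686
2811 = 1·2686 + 125
2686 = 21·125 + 61
125 = 2·61 + 3
61 = 20·3 + 1
3 = 3·1 + 0
Back-substitute:
1 = 61 − 20·3
1 = −20·125 + 41·61
1 = 41·2686 − 881·125
1 = −881·2811 + 922·2686
1 = 922·25174 − 8257·2811
1 = −8257·103507 + 33950·25174
25174⁻¹ ≡ 33950 (mod 103507), so k ≡ 33950·72915 ≡ 94345 (mod 103507).
x = 19922 + 25174·94345 = 2375060952.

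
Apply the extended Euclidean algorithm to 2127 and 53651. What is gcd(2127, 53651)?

1

Apply Euclid's algorithm to 53651 and 2127:
53651 = 25×2127 + 476
2127 = 4×476 + 223
476 = 2×223 + 30
223 = 7×30 + 13
30 = 2×13 + 4
13 = 3×4 + 1
4 = 4×1 + 0
gcd(2127, 53651) = 1.
Express as a combination:
1 = 13 − 3·4
1 = −3·30 + 7·13
1 = 7·223 − 52·30
1 = −52·476 + 111·223
1 = 111·2127 − 496·476
1 = −496·53651 + 12511·2127
So 1 = (-496)·53651 + (12511)·2127.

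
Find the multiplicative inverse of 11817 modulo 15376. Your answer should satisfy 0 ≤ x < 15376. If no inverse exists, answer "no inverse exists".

553

gcd(15376, 11817) by repeated division:
15376 = 1×11817 + 3559
11817 = 3×3559 + 1140
3559 = 3×1140 + 139
1140 = 8×139 + 28
139 = 4×28 + 27
28 = 1×27 + 1
27 = 27×1 + 0
Since gcd(11817, 15376) = 1, back-substitute to write 1 as a combination:
1 = 28 − 27
1 = −139 + 5·28
1 = 5·1140 − 41·139
1 = −41·3559 + 128·1140
1 = 128·11817 − 425·3559
1 = −425·15376 + 553·11817
So 11817·553 ≡ 1 (mod 15376).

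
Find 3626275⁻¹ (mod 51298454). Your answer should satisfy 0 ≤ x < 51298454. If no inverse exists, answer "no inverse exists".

Extended Euclidean algorithm:
51298454 = 14×3626275 + 530604
3626275 = 6×530604 + 442651
530604 = 1×442651 + 87953
442651 = 5×87953 + 2886
87953 = 30×2886 + 1373
2886 = 2×1373 + 140
1373 = 9×140 + 113
140 = 1×113 + 27
113 = 4×27 + 5
27 = 5×5 + 2
5 = 2×2 + 1
2 = 2×1 + 0
The gcd is 1. Working backward:
1 = 5 − 2·2
1 = −2·27 + 11·5
1 = 11·113 − 46·27
1 = −46·140 + 57·113
1 = 57·1373 − 559·140
1 = −559·2886 + 1175·1373
1 = 1175·87953 − 35809·2886
1 = −35809·442651 + 180220·87953
1 = 180220·530604 − 216029·442651
1 = −216029·3626275 + 1476394·530604
1 = 1476394·51298454 − 20885545·3626275
Thus 3626275·(-20885545) ≡ 1 (mod 51298454); reducing, -20885545 mod 51298454 = 30412909.

30412909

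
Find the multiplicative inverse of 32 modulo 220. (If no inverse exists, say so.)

Compute gcd(32, 220):
220 = 6*32 + 28
32 = 1*28 + 4
28 = 7*4 + 0
Since gcd = 4 > 1, 32 is not a unit mod 220.

no inverse exists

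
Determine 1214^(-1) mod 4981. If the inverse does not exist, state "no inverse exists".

2351

gcd(4981, 1214) by repeated division:
4981 = 4*1214 + 125
1214 = 9*125 + 89
125 = 1*89 + 36
89 = 2*36 + 17
36 = 2*17 + 2
17 = 8*2 + 1
2 = 2*1 + 0
The gcd is 1. Working backward:
1 = 17 − 8·2
1 = −8·36 + 17·17
1 = 17·89 − 42·36
1 = −42·125 + 59·89
1 = 59·1214 − 573·125
1 = −573·4981 + 2351·1214
So 1214·2351 ≡ 1 (mod 4981).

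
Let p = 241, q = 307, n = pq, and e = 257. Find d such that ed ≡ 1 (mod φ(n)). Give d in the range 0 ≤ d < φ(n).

φ(n) = (p−1)(q−1) = 240·306 = 73440.
Need d with 257·d ≡ 1 (mod 73440). Apply the extended Euclidean algorithm:
73440 = 285×257 + 195
257 = 1×195 + 62
195 = 3×62 + 9
62 = 6×9 + 8
9 = 1×8 + 1
8 = 8×1 + 0
Back-substitute:
1 = 9 − 8
1 = −62 + 7·9
1 = 7·195 − 22·62
1 = −22·257 + 29·195
1 = 29·73440 − 8287·257
So 257·(-8287) ≡ 1 (mod 73440), hence d ≡ -8287 ≡ 65153 (mod 73440).

65153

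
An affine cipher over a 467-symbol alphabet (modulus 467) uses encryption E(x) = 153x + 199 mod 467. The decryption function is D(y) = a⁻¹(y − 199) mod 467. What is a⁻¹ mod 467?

Apply the Euclidean algorithm to 467 and 153:
467 = 3*153 + 8
153 = 19*8 + 1
8 = 8*1 + 0
Since gcd(153, 467) = 1, back-substitute to write 1 as a combination:
1 = 153 − 19·8
1 = −19·467 + 58·153
So 153·58 ≡ 1 (mod 467).

58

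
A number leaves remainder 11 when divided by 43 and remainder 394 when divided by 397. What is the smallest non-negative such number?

Write x = 11 + 43·k. Then 43·k ≡ 394 − 11 ≡ 383 (mod 397).
Need 43⁻¹ mod 397. Extended Euclid on (397, 43):
397 = 9×43 + 10
43 = 4×10 + 3
10 = 3×3 + 1
3 = 3×1 + 0
Back-substitute:
1 = 10 − 3·3
1 = −3·43 + 13·10
1 = 13·397 − 120·43
43⁻¹ ≡ 277 (mod 397), so k ≡ 277·383 ≡ 92 (mod 397).
x = 11 + 43·92 = 3967.

3967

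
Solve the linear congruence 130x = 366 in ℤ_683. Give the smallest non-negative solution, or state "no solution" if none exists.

255

First find gcd(130, 683):
683 = 5×130 + 33
130 = 3×33 + 31
33 = 1×31 + 2
31 = 15×2 + 1
2 = 2×1 + 0
gcd = 1, so a unique solution mod 683 exists.
Back-substitute for the Bézout coefficients:
1 = 31 − 15·2
1 = −15·33 + 16·31
1 = 16·130 − 63·33
1 = −63·683 + 331·130
So 130·(331) ≡ 1 (mod 683), giving 130⁻¹ ≡ 331.
x ≡ 130⁻¹·366 ≡ 331·366 ≡ 255 (mod 683).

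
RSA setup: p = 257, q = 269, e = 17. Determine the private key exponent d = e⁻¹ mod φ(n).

52465

φ(n) = (p−1)(q−1) = 256·268 = 68608.
Need d with 17·d ≡ 1 (mod 68608). Apply the extended Euclidean algorithm:
68608 = 4035·17 + 13
17 = 1·13 + 4
13 = 3·4 + 1
4 = 4·1 + 0
Back-substitute:
1 = 13 − 3·4
1 = −3·17 + 4·13
1 = 4·68608 − 16143·17
So 17·(-16143) ≡ 1 (mod 68608), hence d ≡ -16143 ≡ 52465 (mod 68608).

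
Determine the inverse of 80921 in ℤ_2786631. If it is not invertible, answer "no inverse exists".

Apply the Euclidean algorithm to 2786631 and 80921:
2786631 = 34×80921 + 35317
80921 = 2×35317 + 10287
35317 = 3×10287 + 4456
10287 = 2×4456 + 1375
4456 = 3×1375 + 331
1375 = 4×331 + 51
331 = 6×51 + 25
51 = 2×25 + 1
25 = 25×1 + 0
gcd = 1, so the inverse exists. Back-substitute:
1 = 51 − 2·25
1 = −2·331 + 13·51
1 = 13·1375 − 54·331
1 = −54·4456 + 175·1375
1 = 175·10287 − 404·4456
1 = −404·35317 + 1387·10287
1 = 1387·80921 − 3178·35317
1 = −3178·2786631 + 109439·80921
So 80921·109439 ≡ 1 (mod 2786631).

109439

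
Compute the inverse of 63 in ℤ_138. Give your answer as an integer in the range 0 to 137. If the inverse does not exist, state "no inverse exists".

Euclidean algorithm on 138, 63:
138 = 2·63 + 12
63 = 5·12 + 3
12 = 4·3 + 0
Since gcd = 3 > 1, 63 is not a unit mod 138.

no inverse exists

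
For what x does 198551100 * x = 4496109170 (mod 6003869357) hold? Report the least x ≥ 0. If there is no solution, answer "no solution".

First find gcd(198551100, 6003869357):
6003869357 = 30*198551100 + 47336357
198551100 = 4*47336357 + 9205672
47336357 = 5*9205672 + 1307997
9205672 = 7*1307997 + 49693
1307997 = 26*49693 + 15979
49693 = 3*15979 + 1756
15979 = 9*1756 + 175
1756 = 10*175 + 6
175 = 29*6 + 1
6 = 6*1 + 0
gcd = 1, so a unique solution mod 6003869357 exists.
Back-substitute for the Bézout coefficients:
1 = 175 − 29·6
1 = −29·1756 + 291·175
1 = 291·15979 − 2648·1756
1 = −2648·49693 + 8235·15979
1 = 8235·1307997 − 216758·49693
1 = −216758·9205672 + 1525541·1307997
1 = 1525541·47336357 − 7844463·9205672
1 = −7844463·198551100 + 32903393·47336357
1 = 32903393·6003869357 − 994946253·198551100
So 198551100·(-994946253) ≡ 1 (mod 6003869357), giving 198551100⁻¹ ≡ 5008923104.
x ≡ 198551100⁻¹·4496109170 ≡ 5008923104·4496109170 ≡ 205070562 (mod 6003869357).

205070562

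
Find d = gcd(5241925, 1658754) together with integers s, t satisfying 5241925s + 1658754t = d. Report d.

Euclidean algorithm:
5241925 = 3*1658754 + 265663
1658754 = 6*265663 + 64776
265663 = 4*64776 + 6559
64776 = 9*6559 + 5745
6559 = 1*5745 + 814
5745 = 7*814 + 47
814 = 17*47 + 15
47 = 3*15 + 2
15 = 7*2 + 1
2 = 2*1 + 0
gcd(5241925, 1658754) = 1.
Back-substituting:
1 = 15 − 7·2
1 = −7·47 + 22·15
1 = 22·814 − 381·47
1 = −381·5745 + 2689·814
1 = 2689·6559 − 3070·5745
1 = −3070·64776 + 30319·6559
1 = 30319·265663 − 124346·64776
1 = −124346·1658754 + 776395·265663
1 = 776395·5241925 − 2453531·1658754
So 1 = (776395)·5241925 + (-2453531)·1658754.

1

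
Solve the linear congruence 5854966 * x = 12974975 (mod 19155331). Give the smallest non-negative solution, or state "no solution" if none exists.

6660

First find gcd(5854966, 19155331):
19155331 = 3·5854966 + 1590433
5854966 = 3·1590433 + 1083667
1590433 = 1·1083667 + 506766
1083667 = 2·506766 + 70135
506766 = 7·70135 + 15821
70135 = 4·15821 + 6851
15821 = 2·6851 + 2119
6851 = 3·2119 + 494
2119 = 4·494 + 143
494 = 3·143 + 65
143 = 2·65 + 13
65 = 5·13 + 0
gcd = 13 and 13 | 12974975, so solutions exist. Divide through by 13: 450382x ≡ 998075 (mod 1473487).
Now find 450382⁻¹ mod 1473487:
1473487 = 3×450382 + 122341
450382 = 3×122341 + 83359
122341 = 1×83359 + 38982
83359 = 2×38982 + 5395
38982 = 7×5395 + 1217
5395 = 4×1217 + 527
1217 = 2×527 + 163
527 = 3×163 + 38
163 = 4×38 + 11
38 = 3×11 + 5
11 = 2×5 + 1
5 = 5×1 + 0
Back-substitute:
1 = 11 − 2·5
1 = −2·38 + 7·11
1 = 7·163 − 30·38
1 = −30·527 + 97·163
1 = 97·1217 − 224·527
1 = −224·5395 + 993·1217
1 = 993·38982 − 7175·5395
1 = −7175·83359 + 15343·38982
1 = 15343·122341 − 22518·83359
1 = −22518·450382 + 82897·122341
1 = 82897·1473487 − 271209·450382
So 450382·(-271209) ≡ 1 (mod 1473487), i.e. 450382⁻¹ ≡ 1202278.
Then x ≡ 1202278·998075 ≡ 6660 (mod 1473487); the smallest non-negative solution is x = 6660.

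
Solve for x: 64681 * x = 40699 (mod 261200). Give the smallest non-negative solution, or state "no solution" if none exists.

First find gcd(64681, 261200):
261200 = 4·64681 + 2476
64681 = 26·2476 + 305
2476 = 8·305 + 36
305 = 8·36 + 17
36 = 2·17 + 2
17 = 8·2 + 1
2 = 2·1 + 0
gcd = 1, so a unique solution mod 261200 exists.
Back-substitute for the Bézout coefficients:
1 = 17 − 8·2
1 = −8·36 + 17·17
1 = 17·305 − 144·36
1 = −144·2476 + 1169·305
1 = 1169·64681 − 30538·2476
1 = −30538·261200 + 123321·64681
So 64681·(123321) ≡ 1 (mod 261200), giving 64681⁻¹ ≡ 123321.
x ≡ 64681⁻¹·40699 ≡ 123321·40699 ≡ 83379 (mod 261200).

83379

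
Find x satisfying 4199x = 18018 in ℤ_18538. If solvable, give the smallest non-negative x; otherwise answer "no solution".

512

First find gcd(4199, 18538):
18538 = 4×4199 + 1742
4199 = 2×1742 + 715
1742 = 2×715 + 312
715 = 2×312 + 91
312 = 3×91 + 39
91 = 2×39 + 13
39 = 3×13 + 0
gcd = 13 and 13 | 18018, so solutions exist. Divide through by 13: 323x ≡ 1386 (mod 1426).
Now find 323⁻¹ mod 1426:
1426 = 4·323 + 134
323 = 2·134 + 55
134 = 2·55 + 24
55 = 2·24 + 7
24 = 3·7 + 3
7 = 2·3 + 1
3 = 3·1 + 0
Back-substitute:
1 = 7 − 2·3
1 = −2·24 + 7·7
1 = 7·55 − 16·24
1 = −16·134 + 39·55
1 = 39·323 − 94·134
1 = −94·1426 + 415·323
So 323⁻¹ ≡ 415 (mod 1426).
Then x ≡ 415·1386 ≡ 512 (mod 1426); the smallest non-negative solution is x = 512.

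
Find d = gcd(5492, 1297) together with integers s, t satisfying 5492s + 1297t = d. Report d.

1

Euclidean algorithm:
5492 = 4×1297 + 304
1297 = 4×304 + 81
304 = 3×81 + 61
81 = 1×61 + 20
61 = 3×20 + 1
20 = 20×1 + 0
gcd(5492, 1297) = 1.
Working backward:
1 = 61 − 3·20
1 = −3·81 + 4·61
1 = 4·304 − 15·81
1 = −15·1297 + 64·304
1 = 64·5492 − 271·1297
So 1 = (64)·5492 + (-271)·1297.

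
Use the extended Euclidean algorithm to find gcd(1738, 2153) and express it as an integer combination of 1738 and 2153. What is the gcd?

1

Repeated division:
2153 = 1*1738 + 415
1738 = 4*415 + 78
415 = 5*78 + 25
78 = 3*25 + 3
25 = 8*3 + 1
3 = 3*1 + 0
gcd(1738, 2153) = 1.
Express as a combination:
1 = 25 − 8·3
1 = −8·78 + 25·25
1 = 25·415 − 133·78
1 = −133·1738 + 557·415
1 = 557·2153 − 690·1738
So 1 = (557)·2153 + (-690)·1738.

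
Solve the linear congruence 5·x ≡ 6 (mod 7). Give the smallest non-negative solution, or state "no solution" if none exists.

4

First find gcd(5, 7):
7 = 1*5 + 2
5 = 2*2 + 1
2 = 2*1 + 0
gcd = 1, so a unique solution mod 7 exists.
Back-substitute for the Bézout coefficients:
1 = 5 − 2·2
1 = −2·7 + 3·5
So 5·(3) ≡ 1 (mod 7), giving 5⁻¹ ≡ 3.
x ≡ 5⁻¹·6 ≡ 3·6 ≡ 4 (mod 7).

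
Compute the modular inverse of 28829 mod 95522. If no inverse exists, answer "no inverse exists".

49257

Extended Euclidean algorithm:
95522 = 3·28829 + 9035
28829 = 3·9035 + 1724
9035 = 5·1724 + 415
1724 = 4·415 + 64
415 = 6·64 + 31
64 = 2·31 + 2
31 = 15·2 + 1
2 = 2·1 + 0
Since gcd(28829, 95522) = 1, back-substitute to write 1 as a combination:
1 = 31 − 15·2
1 = −15·64 + 31·31
1 = 31·415 − 201·64
1 = −201·1724 + 835·415
1 = 835·9035 − 4376·1724
1 = −4376·28829 + 13963·9035
1 = 13963·95522 − 46265·28829
Hence 28829⁻¹ ≡ -46265 ≡ 49257 (mod 95522).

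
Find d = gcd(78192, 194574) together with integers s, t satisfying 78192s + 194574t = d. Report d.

6

Repeated division:
194574 = 2*78192 + 38190
78192 = 2*38190 + 1812
38190 = 21*1812 + 138
1812 = 13*138 + 18
138 = 7*18 + 12
18 = 1*12 + 6
12 = 2*6 + 0
gcd(78192, 194574) = 6.
Working backward:
6 = 18 − 12
6 = −138 + 8·18
6 = 8·1812 − 105·138
6 = −105·38190 + 2213·1812
6 = 2213·78192 − 4531·38190
6 = −4531·194574 + 11275·78192
So 6 = (-4531)·194574 + (11275)·78192.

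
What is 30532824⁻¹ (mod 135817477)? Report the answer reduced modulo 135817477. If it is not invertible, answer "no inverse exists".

114314568

Apply the Euclidean algorithm to 135817477 and 30532824:
135817477 = 4*30532824 + 13686181
30532824 = 2*13686181 + 3160462
13686181 = 4*3160462 + 1044333
3160462 = 3*1044333 + 27463
1044333 = 38*27463 + 739
27463 = 37*739 + 120
739 = 6*120 + 19
120 = 6*19 + 6
19 = 3*6 + 1
6 = 6*1 + 0
Since gcd(30532824, 135817477) = 1, back-substitute to write 1 as a combination:
1 = 19 − 3·6
1 = −3·120 + 19·19
1 = 19·739 − 117·120
1 = −117·27463 + 4348·739
1 = 4348·1044333 − 165341·27463
1 = −165341·3160462 + 500371·1044333
1 = 500371·13686181 − 2166825·3160462
1 = −2166825·30532824 + 4834021·13686181
1 = 4834021·135817477 − 21502909·30532824
Thus 30532824·(-21502909) ≡ 1 (mod 135817477); reducing, -21502909 mod 135817477 = 114314568.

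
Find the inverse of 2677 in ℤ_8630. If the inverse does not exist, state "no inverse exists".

Run Euclid on (8630, 2677):
8630 = 3·2677 + 599
2677 = 4·599 + 281
599 = 2·281 + 37
281 = 7·37 + 22
37 = 1·22 + 15
22 = 1·15 + 7
15 = 2·7 + 1
7 = 7·1 + 0
gcd = 1, so the inverse exists. Back-substitute:
1 = 15 − 2·7
1 = −2·22 + 3·15
1 = 3·37 − 5·22
1 = −5·281 + 38·37
1 = 38·599 − 81·281
1 = −81·2677 + 362·599
1 = 362·8630 − 1167·2677
Thus 2677·(-1167) ≡ 1 (mod 8630); reducing, -1167 mod 8630 = 7463.

7463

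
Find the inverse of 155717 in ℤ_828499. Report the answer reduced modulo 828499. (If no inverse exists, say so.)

442467

Extended Euclidean algorithm:
828499 = 5*155717 + 49914
155717 = 3*49914 + 5975
49914 = 8*5975 + 2114
5975 = 2*2114 + 1747
2114 = 1*1747 + 367
1747 = 4*367 + 279
367 = 1*279 + 88
279 = 3*88 + 15
88 = 5*15 + 13
15 = 1*13 + 2
13 = 6*2 + 1
2 = 2*1 + 0
The gcd is 1. Working backward:
1 = 13 − 6·2
1 = −6·15 + 7·13
1 = 7·88 − 41·15
1 = −41·279 + 130·88
1 = 130·367 − 171·279
1 = −171·1747 + 814·367
1 = 814·2114 − 985·1747
1 = −985·5975 + 2784·2114
1 = 2784·49914 − 23257·5975
1 = −23257·155717 + 72555·49914
1 = 72555·828499 − 386032·155717
Thus 155717·(-386032) ≡ 1 (mod 828499); reducing, -386032 mod 828499 = 442467.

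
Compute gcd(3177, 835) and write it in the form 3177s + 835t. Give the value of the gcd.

1

Apply Euclid's algorithm to 3177 and 835:
3177 = 3·835 + 672
835 = 1·672 + 163
672 = 4·163 + 20
163 = 8·20 + 3
20 = 6·3 + 2
3 = 1·2 + 1
2 = 2·1 + 0
gcd(3177, 835) = 1.
Express as a combination:
1 = 3 − 2
1 = −20 + 7·3
1 = 7·163 − 57·20
1 = −57·672 + 235·163
1 = 235·835 − 292·672
1 = −292·3177 + 1111·835
So 1 = (-292)·3177 + (1111)·835.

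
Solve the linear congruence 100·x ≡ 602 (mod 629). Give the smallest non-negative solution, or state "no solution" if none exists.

First find gcd(100, 629):
629 = 6·100 + 29
100 = 3·29 + 13
29 = 2·13 + 3
13 = 4·3 + 1
3 = 3·1 + 0
gcd = 1, so a unique solution mod 629 exists.
Back-substitute for the Bézout coefficients:
1 = 13 − 4·3
1 = −4·29 + 9·13
1 = 9·100 − 31·29
1 = −31·629 + 195·100
So 100·(195) ≡ 1 (mod 629), giving 100⁻¹ ≡ 195.
x ≡ 100⁻¹·602 ≡ 195·602 ≡ 396 (mod 629).

396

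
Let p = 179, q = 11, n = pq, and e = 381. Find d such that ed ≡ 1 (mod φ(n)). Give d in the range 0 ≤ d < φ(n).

1481

φ(n) = (p−1)(q−1) = 178·10 = 1780.
Need d with 381·d ≡ 1 (mod 1780). Apply the extended Euclidean algorithm:
1780 = 4×381 + 256
381 = 1×256 + 125
256 = 2×125 + 6
125 = 20×6 + 5
6 = 1×5 + 1
5 = 5×1 + 0
Back-substitute:
1 = 6 − 5
1 = −125 + 21·6
1 = 21·256 − 43·125
1 = −43·381 + 64·256
1 = 64·1780 − 299·381
So 381·(-299) ≡ 1 (mod 1780), hence d ≡ -299 ≡ 1481 (mod 1780).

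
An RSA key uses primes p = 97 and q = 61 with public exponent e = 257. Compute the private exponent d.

φ(n) = (p−1)(q−1) = 96·60 = 5760.
Need d with 257·d ≡ 1 (mod 5760). Apply the extended Euclidean algorithm:
5760 = 22*257 + 106
257 = 2*106 + 45
106 = 2*45 + 16
45 = 2*16 + 13
16 = 1*13 + 3
13 = 4*3 + 1
3 = 3*1 + 0
Back-substitute:
1 = 13 − 4·3
1 = −4·16 + 5·13
1 = 5·45 − 14·16
1 = −14·106 + 33·45
1 = 33·257 − 80·106
1 = −80·5760 + 1793·257
So 257·1793 ≡ 1 (mod 5760), hence d = 1793.

1793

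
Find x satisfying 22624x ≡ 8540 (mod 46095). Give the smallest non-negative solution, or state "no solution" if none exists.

905

First find gcd(22624, 46095):
46095 = 2*22624 + 847
22624 = 26*847 + 602
847 = 1*602 + 245
602 = 2*245 + 112
245 = 2*112 + 21
112 = 5*21 + 7
21 = 3*7 + 0
gcd = 7 and 7 | 8540, so solutions exist. Divide through by 7: 3232x ≡ 1220 (mod 6585).
Now find 3232⁻¹ mod 6585:
6585 = 2*3232 + 121
3232 = 26*121 + 86
121 = 1*86 + 35
86 = 2*35 + 16
35 = 2*16 + 3
16 = 5*3 + 1
3 = 3*1 + 0
Back-substitute:
1 = 16 − 5·3
1 = −5·35 + 11·16
1 = 11·86 − 27·35
1 = −27·121 + 38·86
1 = 38·3232 − 1015·121
1 = −1015·6585 + 2068·3232
So 3232⁻¹ ≡ 2068 (mod 6585).
Then x ≡ 2068·1220 ≡ 905 (mod 6585); the smallest non-negative solution is x = 905.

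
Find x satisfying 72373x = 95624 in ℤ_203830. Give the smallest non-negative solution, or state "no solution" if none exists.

First find gcd(72373, 203830):
203830 = 2·72373 + 59084
72373 = 1·59084 + 13289
59084 = 4·13289 + 5928
13289 = 2·5928 + 1433
5928 = 4·1433 + 196
1433 = 7·196 + 61
196 = 3·61 + 13
61 = 4·13 + 9
13 = 1·9 + 4
9 = 2·4 + 1
4 = 4·1 + 0
gcd = 1, so a unique solution mod 203830 exists.
Back-substitute for the Bézout coefficients:
1 = 9 − 2·4
1 = −2·13 + 3·9
1 = 3·61 − 14·13
1 = −14·196 + 45·61
1 = 45·1433 − 329·196
1 = −329·5928 + 1361·1433
1 = 1361·13289 − 3051·5928
1 = −3051·59084 + 13565·13289
1 = 13565·72373 − 16616·59084
1 = −16616·203830 + 46797·72373
So 72373·(46797) ≡ 1 (mod 203830), giving 72373⁻¹ ≡ 46797.
x ≡ 72373⁻¹·95624 ≡ 46797·95624 ≡ 32508 (mod 203830).

32508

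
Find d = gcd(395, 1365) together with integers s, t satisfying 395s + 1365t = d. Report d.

Euclidean algorithm:
1365 = 3*395 + 180
395 = 2*180 + 35
180 = 5*35 + 5
35 = 7*5 + 0
gcd(395, 1365) = 5.
Express as a combination:
5 = 180 − 5·35
5 = −5·395 + 11·180
5 = 11·1365 − 38·395
So 5 = (11)·1365 + (-38)·395.

5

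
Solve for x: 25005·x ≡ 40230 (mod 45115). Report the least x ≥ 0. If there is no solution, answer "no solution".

First find gcd(25005, 45115):
45115 = 1*25005 + 20110
25005 = 1*20110 + 4895
20110 = 4*4895 + 530
4895 = 9*530 + 125
530 = 4*125 + 30
125 = 4*30 + 5
30 = 6*5 + 0
gcd = 5 and 5 | 40230, so solutions exist. Divide through by 5: 5001x ≡ 8046 (mod 9023).
Now find 5001⁻¹ mod 9023:
9023 = 1·5001 + 4022
5001 = 1·4022 + 979
4022 = 4·979 + 106
979 = 9·106 + 25
106 = 4·25 + 6
25 = 4·6 + 1
6 = 6·1 + 0
Back-substitute:
1 = 25 − 4·6
1 = −4·106 + 17·25
1 = 17·979 − 157·106
1 = −157·4022 + 645·979
1 = 645·5001 − 802·4022
1 = −802·9023 + 1447·5001
So 5001⁻¹ ≡ 1447 (mod 9023).
Then x ≡ 1447·8046 ≡ 2892 (mod 9023); the smallest non-negative solution is x = 2892.

2892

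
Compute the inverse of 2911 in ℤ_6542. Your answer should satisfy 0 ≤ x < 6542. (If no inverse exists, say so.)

Extended Euclidean algorithm:
6542 = 2*2911 + 720
2911 = 4*720 + 31
720 = 23*31 + 7
31 = 4*7 + 3
7 = 2*3 + 1
3 = 3*1 + 0
Since gcd(2911, 6542) = 1, back-substitute to write 1 as a combination:
1 = 7 − 2·3
1 = −2·31 + 9·7
1 = 9·720 − 209·31
1 = −209·2911 + 845·720
1 = 845·6542 − 1899·2911
So 2911·(-1899) ≡ 1 (mod 6542), and -1899 ≡ 4643 (mod 6542).

4643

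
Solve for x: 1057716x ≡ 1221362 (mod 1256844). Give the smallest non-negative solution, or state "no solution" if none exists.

no solution

gcd(1057716, 1256844):
1256844 = 1·1057716 + 199128
1057716 = 5·199128 + 62076
199128 = 3·62076 + 12900
62076 = 4·12900 + 10476
12900 = 1·10476 + 2424
10476 = 4·2424 + 780
2424 = 3·780 + 84
780 = 9·84 + 24
84 = 3·24 + 12
24 = 2·12 + 0
gcd = 12, but 12 ∤ 1221362, so the congruence has no solution.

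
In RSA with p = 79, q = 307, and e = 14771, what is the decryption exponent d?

φ(n) = (p−1)(q−1) = 78·306 = 23868.
Need d with 14771·d ≡ 1 (mod 23868). Apply the extended Euclidean algorithm:
23868 = 1*14771 + 9097
14771 = 1*9097 + 5674
9097 = 1*5674 + 3423
5674 = 1*3423 + 2251
3423 = 1*2251 + 1172
2251 = 1*1172 + 1079
1172 = 1*1079 + 93
1079 = 11*93 + 56
93 = 1*56 + 37
56 = 1*37 + 19
37 = 1*19 + 18
19 = 1*18 + 1
18 = 18*1 + 0
Back-substitute:
1 = 19 − 18
1 = −37 + 2·19
1 = 2·56 − 3·37
1 = −3·93 + 5·56
1 = 5·1079 − 58·93
1 = −58·1172 + 63·1079
1 = 63·2251 − 121·1172
1 = −121·3423 + 184·2251
1 = 184·5674 − 305·3423
1 = −305·9097 + 489·5674
1 = 489·14771 − 794·9097
1 = −794·23868 + 1283·14771
So 14771·1283 ≡ 1 (mod 23868), hence d = 1283.

1283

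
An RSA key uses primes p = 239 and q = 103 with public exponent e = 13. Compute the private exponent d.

φ(n) = (p−1)(q−1) = 238·102 = 24276.
Need d with 13·d ≡ 1 (mod 24276). Apply the extended Euclidean algorithm:
24276 = 1867*13 + 5
13 = 2*5 + 3
5 = 1*3 + 2
3 = 1*2 + 1
2 = 2*1 + 0
Back-substitute:
1 = 3 − 2
1 = −5 + 2·3
1 = 2·13 − 5·5
1 = −5·24276 + 9337·13
So 13·9337 ≡ 1 (mod 24276), hence d = 9337.

9337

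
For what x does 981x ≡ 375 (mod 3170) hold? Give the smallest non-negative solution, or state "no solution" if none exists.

805

First find gcd(981, 3170):
3170 = 3·981 + 227
981 = 4·227 + 73
227 = 3·73 + 8
73 = 9·8 + 1
8 = 8·1 + 0
gcd = 1, so a unique solution mod 3170 exists.
Back-substitute for the Bézout coefficients:
1 = 73 − 9·8
1 = −9·227 + 28·73
1 = 28·981 − 121·227
1 = −121·3170 + 391·981
So 981·(391) ≡ 1 (mod 3170), giving 981⁻¹ ≡ 391.
x ≡ 981⁻¹·375 ≡ 391·375 ≡ 805 (mod 3170).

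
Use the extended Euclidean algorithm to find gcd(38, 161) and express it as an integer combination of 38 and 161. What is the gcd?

1

Apply Euclid's algorithm to 161 and 38:
161 = 4*38 + 9
38 = 4*9 + 2
9 = 4*2 + 1
2 = 2*1 + 0
gcd(38, 161) = 1.
Back-substituting:
1 = 9 − 4·2
1 = −4·38 + 17·9
1 = 17·161 − 72·38
So 1 = (17)·161 + (-72)·38.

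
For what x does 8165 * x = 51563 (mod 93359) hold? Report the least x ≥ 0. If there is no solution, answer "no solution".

First find gcd(8165, 93359):
93359 = 11×8165 + 3544
8165 = 2×3544 + 1077
3544 = 3×1077 + 313
1077 = 3×313 + 138
313 = 2×138 + 37
138 = 3×37 + 27
37 = 1×27 + 10
27 = 2×10 + 7
10 = 1×7 + 3
7 = 2×3 + 1
3 = 3×1 + 0
gcd = 1, so a unique solution mod 93359 exists.
Back-substitute for the Bézout coefficients:
1 = 7 − 2·3
1 = −2·10 + 3·7
1 = 3·27 − 8·10
1 = −8·37 + 11·27
1 = 11·138 − 41·37
1 = −41·313 + 93·138
1 = 93·1077 − 320·313
1 = −320·3544 + 1053·1077
1 = 1053·8165 − 2426·3544
1 = −2426·93359 + 27739·8165
So 8165·(27739) ≡ 1 (mod 93359), giving 8165⁻¹ ≡ 27739.
x ≡ 8165⁻¹·51563 ≡ 27739·51563 ≡ 46177 (mod 93359).

46177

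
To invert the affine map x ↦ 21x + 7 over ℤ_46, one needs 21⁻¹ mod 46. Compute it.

11

gcd(46, 21) by repeated division:
46 = 2·21 + 4
21 = 5·4 + 1
4 = 4·1 + 0
The gcd is 1. Working backward:
1 = 21 − 5·4
1 = −5·46 + 11·21
So 21·11 ≡ 1 (mod 46).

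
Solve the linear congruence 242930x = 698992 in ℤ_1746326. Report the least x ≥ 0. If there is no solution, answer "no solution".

239872

First find gcd(242930, 1746326):
1746326 = 7*242930 + 45816
242930 = 5*45816 + 13850
45816 = 3*13850 + 4266
13850 = 3*4266 + 1052
4266 = 4*1052 + 58
1052 = 18*58 + 8
58 = 7*8 + 2
8 = 4*2 + 0
gcd = 2 and 2 | 698992, so solutions exist. Divide through by 2: 121465x ≡ 349496 (mod 873163).
Now find 121465⁻¹ mod 873163:
873163 = 7*121465 + 22908
121465 = 5*22908 + 6925
22908 = 3*6925 + 2133
6925 = 3*2133 + 526
2133 = 4*526 + 29
526 = 18*29 + 4
29 = 7*4 + 1
4 = 4*1 + 0
Back-substitute:
1 = 29 − 7·4
1 = −7·526 + 127·29
1 = 127·2133 − 515·526
1 = −515·6925 + 1672·2133
1 = 1672·22908 − 5531·6925
1 = −5531·121465 + 29327·22908
1 = 29327·873163 − 210820·121465
So 121465·(-210820) ≡ 1 (mod 873163), i.e. 121465⁻¹ ≡ 662343.
Then x ≡ 662343·349496 ≡ 239872 (mod 873163); the smallest non-negative solution is x = 239872.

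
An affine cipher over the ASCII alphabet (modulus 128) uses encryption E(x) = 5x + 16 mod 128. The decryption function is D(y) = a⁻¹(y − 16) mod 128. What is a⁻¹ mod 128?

77

Apply the Euclidean algorithm to 128 and 5:
128 = 25*5 + 3
5 = 1*3 + 2
3 = 1*2 + 1
2 = 2*1 + 0
gcd = 1, so the inverse exists. Back-substitute:
1 = 3 − 2
1 = −5 + 2·3
1 = 2·128 − 51·5
So 5·(-51) ≡ 1 (mod 128), and -51 ≡ 77 (mod 128).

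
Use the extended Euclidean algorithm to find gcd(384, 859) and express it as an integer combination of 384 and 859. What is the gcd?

Apply Euclid's algorithm to 859 and 384:
859 = 2×384 + 91
384 = 4×91 + 20
91 = 4×20 + 11
20 = 1×11 + 9
11 = 1×9 + 2
9 = 4×2 + 1
2 = 2×1 + 0
gcd(384, 859) = 1.
Express as a combination:
1 = 9 − 4·2
1 = −4·11 + 5·9
1 = 5·20 − 9·11
1 = −9·91 + 41·20
1 = 41·384 − 173·91
1 = −173·859 + 387·384
So 1 = (-173)·859 + (387)·384.

1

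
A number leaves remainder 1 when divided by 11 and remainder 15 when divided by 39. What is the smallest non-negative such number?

210

Write x = 1 + 11·k. Then 11·k ≡ 15 − 1 ≡ 14 (mod 39).
Need 11⁻¹ mod 39. Extended Euclid on (39, 11):
39 = 3*11 + 6
11 = 1*6 + 5
6 = 1*5 + 1
5 = 5*1 + 0
Back-substitute:
1 = 6 − 5
1 = −11 + 2·6
1 = 2·39 − 7·11
11⁻¹ ≡ 32 (mod 39), so k ≡ 32·14 ≡ 19 (mod 39).
x = 1 + 11·19 = 210.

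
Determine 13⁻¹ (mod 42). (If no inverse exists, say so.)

13

gcd(42, 13) by repeated division:
42 = 3·13 + 3
13 = 4·3 + 1
3 = 3·1 + 0
Since gcd(13, 42) = 1, back-substitute to write 1 as a combination:
1 = 13 − 4·3
1 = −4·42 + 13·13
So 13·13 ≡ 1 (mod 42).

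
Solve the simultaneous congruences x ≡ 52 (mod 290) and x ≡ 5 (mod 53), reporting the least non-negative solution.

14262

Write x = 52 + 290·k. Then 290·k ≡ 5 − 52 ≡ 6 (mod 53).
Need 290⁻¹ mod 53. Extended Euclid on (53, 25):
53 = 2×25 + 3
25 = 8×3 + 1
3 = 3×1 + 0
Back-substitute:
1 = 25 − 8·3
1 = −8·53 + 17·25
290⁻¹ ≡ 17 (mod 53), so k ≡ 17·6 ≡ 49 (mod 53).
x = 52 + 290·49 = 14262.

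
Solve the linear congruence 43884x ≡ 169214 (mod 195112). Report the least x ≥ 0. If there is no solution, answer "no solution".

no solution

gcd(43884, 195112):
195112 = 4*43884 + 19576
43884 = 2*19576 + 4732
19576 = 4*4732 + 648
4732 = 7*648 + 196
648 = 3*196 + 60
196 = 3*60 + 16
60 = 3*16 + 12
16 = 1*12 + 4
12 = 3*4 + 0
gcd = 4, but 4 ∤ 169214, so the congruence has no solution.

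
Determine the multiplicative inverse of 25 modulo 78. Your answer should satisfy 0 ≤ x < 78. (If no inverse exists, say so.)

Run Euclid on (78, 25):
78 = 3·25 + 3
25 = 8·3 + 1
3 = 3·1 + 0
gcd = 1, so the inverse exists. Back-substitute:
1 = 25 − 8·3
1 = −8·78 + 25·25
So 25·25 ≡ 1 (mod 78).

25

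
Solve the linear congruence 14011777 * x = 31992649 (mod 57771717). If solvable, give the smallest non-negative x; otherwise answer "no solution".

First find gcd(14011777, 57771717):
57771717 = 4·14011777 + 1724609
14011777 = 8·1724609 + 214905
1724609 = 8·214905 + 5369
214905 = 40·5369 + 145
5369 = 37·145 + 4
145 = 36·4 + 1
4 = 4·1 + 0
gcd = 1, so a unique solution mod 57771717 exists.
Back-substitute for the Bézout coefficients:
1 = 145 − 36·4
1 = −36·5369 + 1333·145
1 = 1333·214905 − 53356·5369
1 = −53356·1724609 + 428181·214905
1 = 428181·14011777 − 3478804·1724609
1 = −3478804·57771717 + 14343397·14011777
So 14011777·(14343397) ≡ 1 (mod 57771717), giving 14011777⁻¹ ≡ 14343397.
x ≡ 14011777⁻¹·31992649 ≡ 14343397·31992649 ≡ 33373822 (mod 57771717).

33373822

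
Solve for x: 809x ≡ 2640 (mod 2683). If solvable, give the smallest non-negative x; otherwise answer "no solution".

First find gcd(809, 2683):
2683 = 3*809 + 256
809 = 3*256 + 41
256 = 6*41 + 10
41 = 4*10 + 1
10 = 10*1 + 0
gcd = 1, so a unique solution mod 2683 exists.
Back-substitute for the Bézout coefficients:
1 = 41 − 4·10
1 = −4·256 + 25·41
1 = 25·809 − 79·256
1 = −79·2683 + 262·809
So 809·(262) ≡ 1 (mod 2683), giving 809⁻¹ ≡ 262.
x ≡ 809⁻¹·2640 ≡ 262·2640 ≡ 2149 (mod 2683).

2149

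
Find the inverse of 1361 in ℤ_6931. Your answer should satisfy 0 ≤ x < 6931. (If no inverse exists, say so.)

275

Extended Euclidean algorithm:
6931 = 5×1361 + 126
1361 = 10×126 + 101
126 = 1×101 + 25
101 = 4×25 + 1
25 = 25×1 + 0
Since gcd(1361, 6931) = 1, back-substitute to write 1 as a combination:
1 = 101 − 4·25
1 = −4·126 + 5·101
1 = 5·1361 − 54·126
1 = −54·6931 + 275·1361
So 1361·275 ≡ 1 (mod 6931).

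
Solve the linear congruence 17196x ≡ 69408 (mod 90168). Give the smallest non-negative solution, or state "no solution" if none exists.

1252

First find gcd(17196, 90168):
90168 = 5*17196 + 4188
17196 = 4*4188 + 444
4188 = 9*444 + 192
444 = 2*192 + 60
192 = 3*60 + 12
60 = 5*12 + 0
gcd = 12 and 12 | 69408, so solutions exist. Divide through by 12: 1433x ≡ 5784 (mod 7514).
Now find 1433⁻¹ mod 7514:
7514 = 5·1433 + 349
1433 = 4·349 + 37
349 = 9·37 + 16
37 = 2·16 + 5
16 = 3·5 + 1
5 = 5·1 + 0
Back-substitute:
1 = 16 − 3·5
1 = −3·37 + 7·16
1 = 7·349 − 66·37
1 = −66·1433 + 271·349
1 = 271·7514 − 1421·1433
So 1433·(-1421) ≡ 1 (mod 7514), i.e. 1433⁻¹ ≡ 6093.
Then x ≡ 6093·5784 ≡ 1252 (mod 7514); the smallest non-negative solution is x = 1252.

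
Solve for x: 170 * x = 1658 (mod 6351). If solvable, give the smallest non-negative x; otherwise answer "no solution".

First find gcd(170, 6351):
6351 = 37×170 + 61
170 = 2×61 + 48
61 = 1×48 + 13
48 = 3×13 + 9
13 = 1×9 + 4
9 = 2×4 + 1
4 = 4×1 + 0
gcd = 1, so a unique solution mod 6351 exists.
Back-substitute for the Bézout coefficients:
1 = 9 − 2·4
1 = −2·13 + 3·9
1 = 3·48 − 11·13
1 = −11·61 + 14·48
1 = 14·170 − 39·61
1 = −39·6351 + 1457·170
So 170·(1457) ≡ 1 (mod 6351), giving 170⁻¹ ≡ 1457.
x ≡ 170⁻¹·1658 ≡ 1457·1658 ≡ 2326 (mod 6351).

2326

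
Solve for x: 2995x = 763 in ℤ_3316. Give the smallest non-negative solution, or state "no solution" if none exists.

First find gcd(2995, 3316):
3316 = 1×2995 + 321
2995 = 9×321 + 106
321 = 3×106 + 3
106 = 35×3 + 1
3 = 3×1 + 0
gcd = 1, so a unique solution mod 3316 exists.
Back-substitute for the Bézout coefficients:
1 = 106 − 35·3
1 = −35·321 + 106·106
1 = 106·2995 − 989·321
1 = −989·3316 + 1095·2995
So 2995·(1095) ≡ 1 (mod 3316), giving 2995⁻¹ ≡ 1095.
x ≡ 2995⁻¹·763 ≡ 1095·763 ≡ 3169 (mod 3316).

3169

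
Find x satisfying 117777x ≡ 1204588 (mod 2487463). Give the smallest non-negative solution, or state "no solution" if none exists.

95980

First find gcd(117777, 2487463):
2487463 = 21·117777 + 14146
117777 = 8·14146 + 4609
14146 = 3·4609 + 319
4609 = 14·319 + 143
319 = 2·143 + 33
143 = 4·33 + 11
33 = 3·11 + 0
gcd = 11 and 11 | 1204588, so solutions exist. Divide through by 11: 10707x ≡ 109508 (mod 226133).
Now find 10707⁻¹ mod 226133:
226133 = 21·10707 + 1286
10707 = 8·1286 + 419
1286 = 3·419 + 29
419 = 14·29 + 13
29 = 2·13 + 3
13 = 4·3 + 1
3 = 3·1 + 0
Back-substitute:
1 = 13 − 4·3
1 = −4·29 + 9·13
1 = 9·419 − 130·29
1 = −130·1286 + 399·419
1 = 399·10707 − 3322·1286
1 = −3322·226133 + 70161·10707
So 10707⁻¹ ≡ 70161 (mod 226133).
Then x ≡ 70161·109508 ≡ 95980 (mod 226133); the smallest non-negative solution is x = 95980.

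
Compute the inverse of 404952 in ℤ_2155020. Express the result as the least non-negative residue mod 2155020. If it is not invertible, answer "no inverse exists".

Compute gcd(404952, 2155020):
2155020 = 5·404952 + 130260
404952 = 3·130260 + 14172
130260 = 9·14172 + 2712
14172 = 5·2712 + 612
2712 = 4·612 + 264
612 = 2·264 + 84
264 = 3·84 + 12
84 = 7·12 + 0
The gcd is 12, not 1, hence no inverse exists.

no inverse exists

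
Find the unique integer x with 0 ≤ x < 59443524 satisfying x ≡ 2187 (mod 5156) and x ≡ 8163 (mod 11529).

15825951

Write x = 2187 + 5156·k. Then 5156·k ≡ 8163 − 2187 ≡ 5976 (mod 11529).
Need 5156⁻¹ mod 11529. Extended Euclid on (11529, 5156):
11529 = 2*5156 + 1217
5156 = 4*1217 + 288
1217 = 4*288 + 65
288 = 4*65 + 28
65 = 2*28 + 9
28 = 3*9 + 1
9 = 9*1 + 0
Back-substitute:
1 = 28 − 3·9
1 = −3·65 + 7·28
1 = 7·288 − 31·65
1 = −31·1217 + 131·288
1 = 131·5156 − 555·1217
1 = −555·11529 + 1241·5156
5156⁻¹ ≡ 1241 (mod 11529), so k ≡ 1241·5976 ≡ 3069 (mod 11529).
x = 2187 + 5156·3069 = 15825951.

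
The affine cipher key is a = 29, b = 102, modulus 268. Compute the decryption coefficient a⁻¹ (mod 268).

37

gcd(268, 29) by repeated division:
268 = 9*29 + 7
29 = 4*7 + 1
7 = 7*1 + 0
gcd = 1, so the inverse exists. Back-substitute:
1 = 29 − 4·7
1 = −4·268 + 37·29
So 29·37 ≡ 1 (mod 268).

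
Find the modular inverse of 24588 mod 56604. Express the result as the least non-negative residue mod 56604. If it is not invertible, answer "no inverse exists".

no inverse exists

Euclidean algorithm on 56604, 24588:
56604 = 2·24588 + 7428
24588 = 3·7428 + 2304
7428 = 3·2304 + 516
2304 = 4·516 + 240
516 = 2·240 + 36
240 = 6·36 + 24
36 = 1·24 + 12
24 = 2·12 + 0
The gcd is 12, not 1, hence no inverse exists.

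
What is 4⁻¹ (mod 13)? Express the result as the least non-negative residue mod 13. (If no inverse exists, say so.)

Apply the Euclidean algorithm to 13 and 4:
13 = 3·4 + 1
4 = 4·1 + 0
Since gcd(4, 13) = 1, back-substitute to write 1 as a combination:
1 = 13 − 3·4
So 4·(-3) ≡ 1 (mod 13), and -3 ≡ 10 (mod 13).

10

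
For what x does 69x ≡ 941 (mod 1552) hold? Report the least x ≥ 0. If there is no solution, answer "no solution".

First find gcd(69, 1552):
1552 = 22×69 + 34
69 = 2×34 + 1
34 = 34×1 + 0
gcd = 1, so a unique solution mod 1552 exists.
Back-substitute for the Bézout coefficients:
1 = 69 − 2·34
1 = −2·1552 + 45·69
So 69·(45) ≡ 1 (mod 1552), giving 69⁻¹ ≡ 45.
x ≡ 69⁻¹·941 ≡ 45·941 ≡ 441 (mod 1552).

441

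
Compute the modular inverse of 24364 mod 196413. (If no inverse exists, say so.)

Apply the Euclidean algorithm to 196413 and 24364:
196413 = 8*24364 + 1501
24364 = 16*1501 + 348
1501 = 4*348 + 109
348 = 3*109 + 21
109 = 5*21 + 4
21 = 5*4 + 1
4 = 4*1 + 0
gcd = 1, so the inverse exists. Back-substitute:
1 = 21 − 5·4
1 = −5·109 + 26·21
1 = 26·348 − 83·109
1 = −83·1501 + 358·348
1 = 358·24364 − 5811·1501
1 = −5811·196413 + 46846·24364
So 24364·46846 ≡ 1 (mod 196413).

46846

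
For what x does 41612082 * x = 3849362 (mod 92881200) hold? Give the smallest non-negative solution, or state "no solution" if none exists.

no solution

gcd(41612082, 92881200):
92881200 = 2·41612082 + 9657036
41612082 = 4·9657036 + 2983938
9657036 = 3·2983938 + 705222
2983938 = 4·705222 + 163050
705222 = 4·163050 + 53022
163050 = 3·53022 + 3984
53022 = 13·3984 + 1230
3984 = 3·1230 + 294
1230 = 4·294 + 54
294 = 5·54 + 24
54 = 2·24 + 6
24 = 4·6 + 0
gcd = 6, but 6 ∤ 3849362, so the congruence has no solution.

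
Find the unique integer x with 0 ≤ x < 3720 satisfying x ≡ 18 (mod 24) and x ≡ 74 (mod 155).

Write x = 18 + 24·k. Then 24·k ≡ 74 − 18 ≡ 56 (mod 155).
Need 24⁻¹ mod 155. Extended Euclid on (155, 24):
155 = 6*24 + 11
24 = 2*11 + 2
11 = 5*2 + 1
2 = 2*1 + 0
Back-substitute:
1 = 11 − 5·2
1 = −5·24 + 11·11
1 = 11·155 − 71·24
24⁻¹ ≡ 84 (mod 155), so k ≡ 84·56 ≡ 54 (mod 155).
x = 18 + 24·54 = 1314.

1314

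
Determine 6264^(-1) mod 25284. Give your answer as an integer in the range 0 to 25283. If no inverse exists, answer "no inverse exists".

Euclidean algorithm on 25284, 6264:
25284 = 4×6264 + 228
6264 = 27×228 + 108
228 = 2×108 + 12
108 = 9×12 + 0
The gcd is 12, not 1, hence no inverse exists.

no inverse exists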